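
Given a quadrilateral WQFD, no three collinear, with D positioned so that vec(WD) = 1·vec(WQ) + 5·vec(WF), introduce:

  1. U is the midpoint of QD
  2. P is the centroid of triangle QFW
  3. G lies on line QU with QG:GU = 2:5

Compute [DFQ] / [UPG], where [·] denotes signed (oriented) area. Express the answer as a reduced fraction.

Work in coordinates with W = (0, 0), Q = (1, 0), F = (0, 1), D = (1, 5).
1. U is the midpoint of QD ⇒ U = (1, 5/2)
2. P is the centroid of triangle QFW ⇒ P = (1/3, 1/3)
3. G lies on line QU with QG:GU = 2:5 ⇒ G = (1, 5/7)
2·[DFQ] = 5, 2·[UPG] = 25/21
[DFQ]:[UPG] = 5:25/21 = 21/5

[DFQ]:[UPG] = 21/5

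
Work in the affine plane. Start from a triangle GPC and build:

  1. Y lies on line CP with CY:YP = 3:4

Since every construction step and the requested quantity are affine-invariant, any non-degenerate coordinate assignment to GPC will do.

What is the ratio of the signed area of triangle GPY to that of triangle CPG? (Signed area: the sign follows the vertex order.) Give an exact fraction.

[GPY]:[CPG] = -4/7

Set G = (0, 0), P = (1, 0), C = (0, 1); any affine frame gives the same invariant.
1. Y lies on line CP with CY:YP = 3:4 ⇒ Y = (3/7, 4/7)
2·[GPY] = 4/7, 2·[CPG] = -1
[GPY]:[CPG] = 4/7:-1 = -4/7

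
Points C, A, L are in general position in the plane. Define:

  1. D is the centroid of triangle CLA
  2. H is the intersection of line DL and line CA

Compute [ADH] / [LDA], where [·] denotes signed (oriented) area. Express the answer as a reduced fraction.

Work in coordinates with C = (0, 0), A = (1, 0), L = (0, 1).
1. D is the centroid of triangle CLA ⇒ D = (1/3, 1/3)
2. H is the intersection of line DL and line CA ⇒ H = (1/2, 0)
2·[ADH] = 1/6, 2·[LDA] = 1/3
[ADH]:[LDA] = 1/6:1/3 = 1/2

[ADH]:[LDA] = 1/2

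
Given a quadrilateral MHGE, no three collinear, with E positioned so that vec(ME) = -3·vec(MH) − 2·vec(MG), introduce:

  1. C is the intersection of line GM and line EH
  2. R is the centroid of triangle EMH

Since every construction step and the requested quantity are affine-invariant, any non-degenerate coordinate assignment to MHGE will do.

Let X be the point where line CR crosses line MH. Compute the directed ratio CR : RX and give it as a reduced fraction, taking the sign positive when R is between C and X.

CR:RX = -1/4

Set M = (0, 0), H = (1, 0), G = (0, 1), E = (-3, -2); any affine frame gives the same invariant.
1. C is the intersection of line GM and line EH ⇒ C = (0, -1/2)
2. R is the centroid of triangle EMH ⇒ R = (-2/3, -2/3)
line CR meets MH at X = (2, 0)
R = C + t·(X−C) with t = -1/3, so CR:RX = -1/3:4/3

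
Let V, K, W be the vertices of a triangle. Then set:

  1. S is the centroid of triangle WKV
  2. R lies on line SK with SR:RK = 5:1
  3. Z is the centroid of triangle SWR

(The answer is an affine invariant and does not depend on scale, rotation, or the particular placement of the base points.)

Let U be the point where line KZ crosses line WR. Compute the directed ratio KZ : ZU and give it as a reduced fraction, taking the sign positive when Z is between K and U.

Work in coordinates with V = (0, 0), K = (1, 0), W = (0, 1).
1. S is the centroid of triangle WKV ⇒ S = (1/3, 1/3)
2. R lies on line SK with SR:RK = 5:1 ⇒ R = (8/9, 1/18)
3. Z is the centroid of triangle SWR ⇒ Z = (11/27, 25/54)
line KZ meets WR at U = (7/9, 25/144)
Z = K + t·(U−K) with t = 8/3, so KZ:ZU = 8/3:-5/3

KZ:ZU = -8/5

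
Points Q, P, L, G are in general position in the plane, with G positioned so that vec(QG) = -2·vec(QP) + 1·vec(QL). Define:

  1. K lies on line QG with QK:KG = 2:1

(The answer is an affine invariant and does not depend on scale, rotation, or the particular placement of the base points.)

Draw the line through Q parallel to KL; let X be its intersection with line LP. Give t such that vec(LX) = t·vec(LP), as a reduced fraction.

Assign Q = (0, 0), P = (1, 0), L = (0, 1), G = (-2, 1) — the answer is frame-independent, so this choice is without loss of generality.
1. K lies on line QG with QK:KG = 2:1 ⇒ K = (-4/3, 2/3)
through Q parallel to KL: direction (4/3, 1/3); meets LP at X = (4/5, 1/5)
X = L + t·(P−L) with t = 4/5

t = 4/5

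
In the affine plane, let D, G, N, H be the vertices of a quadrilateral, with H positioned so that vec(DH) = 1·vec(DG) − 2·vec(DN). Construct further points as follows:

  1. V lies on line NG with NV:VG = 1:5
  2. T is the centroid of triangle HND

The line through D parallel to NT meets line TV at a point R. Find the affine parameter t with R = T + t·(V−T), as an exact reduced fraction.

t = -2

Choose coordinates D = (0, 0), G = (1, 0), N = (0, 1), H = (1, -2).
1. V lies on line NG with NV:VG = 1:5 ⇒ V = (1/6, 5/6)
2. T is the centroid of triangle HND ⇒ T = (1/3, -1/3)
through D parallel to NT: direction (1/3, -4/3); meets TV at R = (2/3, -8/3)
R = T + t·(V−T) with t = -2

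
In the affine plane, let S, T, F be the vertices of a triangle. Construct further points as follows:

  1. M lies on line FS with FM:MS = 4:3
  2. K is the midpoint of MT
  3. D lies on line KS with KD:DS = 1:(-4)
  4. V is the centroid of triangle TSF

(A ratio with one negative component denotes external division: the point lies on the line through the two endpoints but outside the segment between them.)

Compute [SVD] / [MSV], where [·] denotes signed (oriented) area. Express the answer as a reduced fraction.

Assign S = (0, 0), T = (1, 0), F = (0, 1) — the answer is frame-independent, so this choice is without loss of generality.
1. M lies on line FS with FM:MS = 4:3 ⇒ M = (0, 3/7)
2. K is the midpoint of MT ⇒ K = (1/2, 3/14)
3. D lies on line KS with KD:DS = 1:(-4) ⇒ D = (2/3, 2/7)
4. V is the centroid of triangle TSF ⇒ V = (1/3, 1/3)
2·[SVD] = -8/63, 2·[MSV] = 1/7
[SVD]:[MSV] = -8/63:1/7 = -8/9

[SVD]:[MSV] = -8/9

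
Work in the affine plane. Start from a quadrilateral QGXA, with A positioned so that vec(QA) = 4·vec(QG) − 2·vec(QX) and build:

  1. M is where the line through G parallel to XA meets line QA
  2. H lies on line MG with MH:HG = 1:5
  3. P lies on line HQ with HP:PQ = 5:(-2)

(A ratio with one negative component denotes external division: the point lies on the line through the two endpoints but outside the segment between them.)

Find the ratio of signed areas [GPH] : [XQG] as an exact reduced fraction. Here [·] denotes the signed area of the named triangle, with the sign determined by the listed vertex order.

Work in coordinates with Q = (0, 0), G = (1, 0), X = (0, 1), A = (4, -2).
1. M is where the line through G parallel to XA meets line QA ⇒ M = (3, -3/2)
2. H lies on line MG with MH:HG = 1:5 ⇒ H = (8/3, -5/4)
3. P lies on line HQ with HP:PQ = 5:(-2) ⇒ P = (-16/9, 5/6)
2·[GPH] = 25/12, 2·[XQG] = 1
[GPH]:[XQG] = 25/12:1 = 25/12

[GPH]:[XQG] = 25/12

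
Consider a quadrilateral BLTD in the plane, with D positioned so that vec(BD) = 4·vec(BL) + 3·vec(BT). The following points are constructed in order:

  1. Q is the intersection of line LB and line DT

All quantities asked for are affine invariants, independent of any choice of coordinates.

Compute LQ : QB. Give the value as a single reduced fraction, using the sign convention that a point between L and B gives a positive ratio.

LQ:QB = -3/2

Choose coordinates B = (0, 0), L = (1, 0), T = (0, 1), D = (4, 3).
1. Q is the intersection of line LB and line DT ⇒ Q = (-2, 0)
Q = L + t·(B−L) with t = 3, so LQ:QB = t:(1−t) = 3:-2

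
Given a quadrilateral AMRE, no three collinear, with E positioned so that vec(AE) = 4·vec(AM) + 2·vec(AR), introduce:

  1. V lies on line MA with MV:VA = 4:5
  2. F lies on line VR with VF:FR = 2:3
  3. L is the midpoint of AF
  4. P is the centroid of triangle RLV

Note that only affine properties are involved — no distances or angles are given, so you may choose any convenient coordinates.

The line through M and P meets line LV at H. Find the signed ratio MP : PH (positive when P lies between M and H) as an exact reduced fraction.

Choose coordinates A = (0, 0), M = (1, 0), R = (0, 1), E = (4, 2).
1. V lies on line MA with MV:VA = 4:5 ⇒ V = (5/9, 0)
2. F lies on line VR with VF:FR = 2:3 ⇒ F = (1/3, 2/5)
3. L is the midpoint of AF ⇒ L = (1/6, 1/5)
4. P is the centroid of triangle RLV ⇒ P = (13/54, 2/5)
line MP meets LV at H = (173/9, -48/5)
P = M + t·(H−M) with t = -1/24, so MP:PH = -1/24:25/24

MP:PH = -1/25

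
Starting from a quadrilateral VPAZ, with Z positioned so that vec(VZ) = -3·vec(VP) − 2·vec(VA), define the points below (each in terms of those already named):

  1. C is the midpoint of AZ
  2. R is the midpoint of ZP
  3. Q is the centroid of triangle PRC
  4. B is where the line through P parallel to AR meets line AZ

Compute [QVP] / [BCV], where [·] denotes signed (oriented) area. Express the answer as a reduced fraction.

Work in coordinates with V = (0, 0), P = (1, 0), A = (0, 1), Z = (-3, -2).
1. C is the midpoint of AZ ⇒ C = (-3/2, -1/2)
2. R is the midpoint of ZP ⇒ R = (-1, -1)
3. Q is the centroid of triangle PRC ⇒ Q = (-1/2, -1/2)
4. B is where the line through P parallel to AR meets line AZ ⇒ B = (3, 4)
2·[QVP] = -1/2, 2·[BCV] = 9/2
[QVP]:[BCV] = -1/2:9/2 = -1/9

[QVP]:[BCV] = -1/9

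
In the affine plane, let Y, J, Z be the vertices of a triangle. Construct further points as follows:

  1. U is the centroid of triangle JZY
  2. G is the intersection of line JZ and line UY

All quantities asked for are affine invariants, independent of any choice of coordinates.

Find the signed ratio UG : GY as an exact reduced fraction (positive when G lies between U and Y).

Assign Y = (0, 0), J = (1, 0), Z = (0, 1) — the answer is frame-independent, so this choice is without loss of generality.
1. U is the centroid of triangle JZY ⇒ U = (1/3, 1/3)
2. G is the intersection of line JZ and line UY ⇒ G = (1/2, 1/2)
G = U + t·(Y−U) with t = -1/2, so UG:GY = t:(1−t) = -1/2:3/2

UG:GY = -1/3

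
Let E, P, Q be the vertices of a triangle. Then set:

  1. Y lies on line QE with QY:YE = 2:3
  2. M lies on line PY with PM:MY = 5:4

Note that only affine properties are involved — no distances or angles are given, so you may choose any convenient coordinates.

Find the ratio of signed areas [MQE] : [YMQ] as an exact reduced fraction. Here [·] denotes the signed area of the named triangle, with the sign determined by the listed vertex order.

Set E = (0, 0), P = (1, 0), Q = (0, 1); any affine frame gives the same invariant.
1. Y lies on line QE with QY:YE = 2:3 ⇒ Y = (0, 3/5)
2. M lies on line PY with PM:MY = 5:4 ⇒ M = (4/9, 1/3)
2·[MQE] = 4/9, 2·[YMQ] = 8/45
[MQE]:[YMQ] = 4/9:8/45 = 5/2

[MQE]:[YMQ] = 5/2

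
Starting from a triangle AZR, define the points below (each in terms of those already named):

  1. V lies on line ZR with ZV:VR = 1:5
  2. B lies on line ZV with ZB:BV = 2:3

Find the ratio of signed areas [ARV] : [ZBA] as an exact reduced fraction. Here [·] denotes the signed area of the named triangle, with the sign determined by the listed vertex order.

Set A = (0, 0), Z = (1, 0), R = (0, 1); any affine frame gives the same invariant.
1. V lies on line ZR with ZV:VR = 1:5 ⇒ V = (5/6, 1/6)
2. B lies on line ZV with ZB:BV = 2:3 ⇒ B = (14/15, 1/15)
2·[ARV] = -5/6, 2·[ZBA] = 1/15
[ARV]:[ZBA] = -5/6:1/15 = -25/2

[ARV]:[ZBA] = -25/2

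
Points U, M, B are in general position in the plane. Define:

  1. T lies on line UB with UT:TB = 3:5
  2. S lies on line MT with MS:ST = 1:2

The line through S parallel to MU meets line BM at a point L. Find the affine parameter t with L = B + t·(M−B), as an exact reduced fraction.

t = 7/8

Set U = (0, 0), M = (1, 0), B = (0, 1); any affine frame gives the same invariant.
1. T lies on line UB with UT:TB = 3:5 ⇒ T = (0, 3/8)
2. S lies on line MT with MS:ST = 1:2 ⇒ S = (2/3, 1/8)
through S parallel to MU: direction (-1, 0); meets BM at L = (7/8, 1/8)
L = B + t·(M−B) with t = 7/8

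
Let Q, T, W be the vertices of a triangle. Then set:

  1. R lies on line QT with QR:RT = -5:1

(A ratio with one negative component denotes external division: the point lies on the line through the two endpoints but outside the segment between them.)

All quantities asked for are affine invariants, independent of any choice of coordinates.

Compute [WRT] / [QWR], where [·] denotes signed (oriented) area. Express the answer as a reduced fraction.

Work in coordinates with Q = (0, 0), T = (1, 0), W = (0, 1).
1. R lies on line QT with QR:RT = -5:1 ⇒ R = (5/4, 0)
2·[WRT] = -1/4, 2·[QWR] = -5/4
[WRT]:[QWR] = -1/4:-5/4 = 1/5

[WRT]:[QWR] = 1/5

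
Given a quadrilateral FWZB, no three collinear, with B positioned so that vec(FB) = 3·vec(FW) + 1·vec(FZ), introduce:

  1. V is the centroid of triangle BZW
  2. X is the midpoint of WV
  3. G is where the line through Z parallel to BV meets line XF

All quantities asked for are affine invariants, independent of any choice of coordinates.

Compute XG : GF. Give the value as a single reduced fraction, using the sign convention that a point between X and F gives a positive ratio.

Choose coordinates F = (0, 0), W = (1, 0), Z = (0, 1), B = (3, 1).
1. V is the centroid of triangle BZW ⇒ V = (4/3, 2/3)
2. X is the midpoint of WV ⇒ X = (7/6, 1/3)
3. G is where the line through Z parallel to BV meets line XF ⇒ G = (35/3, 10/3)
G = X + t·(F−X) with t = -9, so XG:GF = t:(1−t) = -9:10

XG:GF = -9/10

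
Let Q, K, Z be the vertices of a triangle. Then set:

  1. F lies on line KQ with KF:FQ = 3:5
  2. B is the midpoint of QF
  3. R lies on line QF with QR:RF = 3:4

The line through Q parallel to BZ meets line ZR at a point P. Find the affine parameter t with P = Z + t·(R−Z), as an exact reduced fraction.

t = 7

Work in coordinates with Q = (0, 0), K = (1, 0), Z = (0, 1).
1. F lies on line KQ with KF:FQ = 3:5 ⇒ F = (5/8, 0)
2. B is the midpoint of QF ⇒ B = (5/16, 0)
3. R lies on line QF with QR:RF = 3:4 ⇒ R = (15/56, 0)
through Q parallel to BZ: direction (-5/16, 1); meets ZR at P = (15/8, -6)
P = Z + t·(R−Z) with t = 7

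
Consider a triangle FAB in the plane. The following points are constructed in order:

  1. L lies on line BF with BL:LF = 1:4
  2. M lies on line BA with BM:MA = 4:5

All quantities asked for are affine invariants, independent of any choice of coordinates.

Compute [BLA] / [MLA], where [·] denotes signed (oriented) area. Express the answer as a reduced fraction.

[BLA]:[MLA] = 9/5

Assign F = (0, 0), A = (1, 0), B = (0, 1) — the answer is frame-independent, so this choice is without loss of generality.
1. L lies on line BF with BL:LF = 1:4 ⇒ L = (0, 4/5)
2. M lies on line BA with BM:MA = 4:5 ⇒ M = (4/9, 5/9)
2·[BLA] = 1/5, 2·[MLA] = 1/9
[BLA]:[MLA] = 1/5:1/9 = 9/5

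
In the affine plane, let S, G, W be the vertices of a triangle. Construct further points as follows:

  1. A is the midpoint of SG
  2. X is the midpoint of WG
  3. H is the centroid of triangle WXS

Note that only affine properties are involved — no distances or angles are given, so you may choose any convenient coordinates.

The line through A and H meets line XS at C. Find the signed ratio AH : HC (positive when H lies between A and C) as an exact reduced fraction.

AH:HC = -5/2

Assign S = (0, 0), G = (1, 0), W = (0, 1) — the answer is frame-independent, so this choice is without loss of generality.
1. A is the midpoint of SG ⇒ A = (1/2, 0)
2. X is the midpoint of WG ⇒ X = (1/2, 1/2)
3. H is the centroid of triangle WXS ⇒ H = (1/6, 1/2)
line AH meets XS at C = (3/10, 3/10)
H = A + t·(C−A) with t = 5/3, so AH:HC = 5/3:-2/3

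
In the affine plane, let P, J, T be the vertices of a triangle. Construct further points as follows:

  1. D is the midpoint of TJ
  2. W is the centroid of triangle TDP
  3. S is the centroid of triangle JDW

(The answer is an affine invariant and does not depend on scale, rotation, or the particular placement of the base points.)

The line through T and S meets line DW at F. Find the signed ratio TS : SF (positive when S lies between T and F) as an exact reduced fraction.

Assign P = (0, 0), J = (1, 0), T = (0, 1) — the answer is frame-independent, so this choice is without loss of generality.
1. D is the midpoint of TJ ⇒ D = (1/2, 1/2)
2. W is the centroid of triangle TDP ⇒ W = (1/6, 1/2)
3. S is the centroid of triangle JDW ⇒ S = (5/9, 1/3)
line TS meets DW at F = (5/12, 1/2)
S = T + t·(F−T) with t = 4/3, so TS:SF = 4/3:-1/3

TS:SF = -4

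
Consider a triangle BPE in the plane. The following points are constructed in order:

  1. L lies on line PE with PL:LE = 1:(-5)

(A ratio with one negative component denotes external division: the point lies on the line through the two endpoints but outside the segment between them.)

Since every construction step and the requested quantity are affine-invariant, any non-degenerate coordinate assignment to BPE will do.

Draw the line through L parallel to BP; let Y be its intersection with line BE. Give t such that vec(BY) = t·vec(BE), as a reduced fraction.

Choose coordinates B = (0, 0), P = (1, 0), E = (0, 1).
1. L lies on line PE with PL:LE = 1:(-5) ⇒ L = (5/4, -1/4)
through L parallel to BP: direction (1, 0); meets BE at Y = (0, -1/4)
Y = B + t·(E−B) with t = -1/4

t = -1/4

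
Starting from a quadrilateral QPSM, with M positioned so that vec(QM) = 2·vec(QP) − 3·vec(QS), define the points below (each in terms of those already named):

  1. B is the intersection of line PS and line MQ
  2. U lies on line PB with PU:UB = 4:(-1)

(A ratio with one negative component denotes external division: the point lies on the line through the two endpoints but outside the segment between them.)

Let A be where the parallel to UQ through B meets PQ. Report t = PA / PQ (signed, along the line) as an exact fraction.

Set Q = (0, 0), P = (1, 0), S = (0, 1), M = (2, -3); any affine frame gives the same invariant.
1. B is the intersection of line PS and line MQ ⇒ B = (-2, 3)
2. U lies on line PB with PU:UB = 4:(-1) ⇒ U = (-3, 4)
through B parallel to UQ: direction (3, -4); meets PQ at A = (1/4, 0)
A = P + t·(Q−P) with t = 3/4

t = 3/4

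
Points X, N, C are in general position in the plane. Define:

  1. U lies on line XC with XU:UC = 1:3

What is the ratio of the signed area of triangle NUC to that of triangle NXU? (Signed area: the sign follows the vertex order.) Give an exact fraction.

[NUC]:[NXU] = 3

Choose coordinates X = (0, 0), N = (1, 0), C = (0, 1).
1. U lies on line XC with XU:UC = 1:3 ⇒ U = (0, 1/4)
2·[NUC] = -3/4, 2·[NXU] = -1/4
[NUC]:[NXU] = -3/4:-1/4 = 3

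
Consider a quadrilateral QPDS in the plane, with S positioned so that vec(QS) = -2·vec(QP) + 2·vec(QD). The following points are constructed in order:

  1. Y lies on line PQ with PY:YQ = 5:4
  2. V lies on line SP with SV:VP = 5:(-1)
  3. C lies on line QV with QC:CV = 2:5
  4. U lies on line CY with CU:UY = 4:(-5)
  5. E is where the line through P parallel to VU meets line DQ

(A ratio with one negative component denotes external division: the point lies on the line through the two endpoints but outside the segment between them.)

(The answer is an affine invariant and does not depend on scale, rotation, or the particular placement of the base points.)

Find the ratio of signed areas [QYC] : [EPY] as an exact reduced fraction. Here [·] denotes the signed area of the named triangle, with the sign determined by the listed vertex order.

Choose coordinates Q = (0, 0), P = (1, 0), D = (0, 1), S = (-2, 2).
1. Y lies on line PQ with PY:YQ = 5:4 ⇒ Y = (4/9, 0)
2. V lies on line SP with SV:VP = 5:(-1) ⇒ V = (7/4, -1/2)
3. C lies on line QV with QC:CV = 2:5 ⇒ C = (1/2, -1/7)
4. U lies on line CY with CU:UY = 4:(-5) ⇒ U = (13/18, -5/7)
5. E is where the line through P parallel to VU meets line DQ ⇒ E = (0, -54/259)
2·[QYC] = -4/63, 2·[EPY] = 30/259
[QYC]:[EPY] = -4/63:30/259 = -74/135

[QYC]:[EPY] = -74/135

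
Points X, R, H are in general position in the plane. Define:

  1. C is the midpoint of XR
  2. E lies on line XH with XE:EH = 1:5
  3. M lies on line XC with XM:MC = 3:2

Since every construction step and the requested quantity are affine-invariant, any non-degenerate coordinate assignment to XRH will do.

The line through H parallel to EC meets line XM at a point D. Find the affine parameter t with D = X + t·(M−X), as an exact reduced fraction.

t = 10

Work in coordinates with X = (0, 0), R = (1, 0), H = (0, 1).
1. C is the midpoint of XR ⇒ C = (1/2, 0)
2. E lies on line XH with XE:EH = 1:5 ⇒ E = (0, 1/6)
3. M lies on line XC with XM:MC = 3:2 ⇒ M = (3/10, 0)
through H parallel to EC: direction (1/2, -1/6); meets XM at D = (3, 0)
D = X + t·(M−X) with t = 10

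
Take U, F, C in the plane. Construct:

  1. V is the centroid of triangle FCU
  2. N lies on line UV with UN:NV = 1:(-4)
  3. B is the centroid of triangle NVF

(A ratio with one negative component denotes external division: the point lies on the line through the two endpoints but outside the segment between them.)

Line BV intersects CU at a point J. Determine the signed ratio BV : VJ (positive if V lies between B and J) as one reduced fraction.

BV:VJ = 2/9

Work in coordinates with U = (0, 0), F = (1, 0), C = (0, 1).
1. V is the centroid of triangle FCU ⇒ V = (1/3, 1/3)
2. N lies on line UV with UN:NV = 1:(-4) ⇒ N = (-1/9, -1/9)
3. B is the centroid of triangle NVF ⇒ B = (11/27, 2/27)
line BV meets CU at J = (0, 3/2)
V = B + t·(J−B) with t = 2/11, so BV:VJ = 2/11:9/11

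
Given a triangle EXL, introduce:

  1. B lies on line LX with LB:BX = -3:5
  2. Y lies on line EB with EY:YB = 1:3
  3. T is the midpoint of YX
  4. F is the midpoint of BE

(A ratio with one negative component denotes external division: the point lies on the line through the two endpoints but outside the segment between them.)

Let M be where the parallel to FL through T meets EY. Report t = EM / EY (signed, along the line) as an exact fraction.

t = 5/6

Work in coordinates with E = (0, 0), X = (1, 0), L = (0, 1).
1. B lies on line LX with LB:BX = -3:5 ⇒ B = (-3/2, 5/2)
2. Y lies on line EB with EY:YB = 1:3 ⇒ Y = (-3/8, 5/8)
3. T is the midpoint of YX ⇒ T = (5/16, 5/16)
4. F is the midpoint of BE ⇒ F = (-3/4, 5/4)
through T parallel to FL: direction (3/4, -1/4); meets EY at M = (-5/16, 25/48)
M = E + t·(Y−E) with t = 5/6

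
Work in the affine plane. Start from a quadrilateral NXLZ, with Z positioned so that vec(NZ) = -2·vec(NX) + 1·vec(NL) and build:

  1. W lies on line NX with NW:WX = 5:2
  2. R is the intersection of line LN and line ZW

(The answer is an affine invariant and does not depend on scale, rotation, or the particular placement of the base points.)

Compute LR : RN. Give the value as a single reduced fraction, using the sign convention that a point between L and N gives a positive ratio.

Choose coordinates N = (0, 0), X = (1, 0), L = (0, 1), Z = (-2, 1).
1. W lies on line NX with NW:WX = 5:2 ⇒ W = (5/7, 0)
2. R is the intersection of line LN and line ZW ⇒ R = (0, 5/19)
R = L + t·(N−L) with t = 14/19, so LR:RN = t:(1−t) = 14/19:5/19

LR:RN = 14/5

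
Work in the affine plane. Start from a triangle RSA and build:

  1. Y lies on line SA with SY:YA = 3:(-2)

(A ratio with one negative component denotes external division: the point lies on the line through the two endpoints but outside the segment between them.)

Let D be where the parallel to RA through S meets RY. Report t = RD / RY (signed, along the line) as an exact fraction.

t = -1/2

Work in coordinates with R = (0, 0), S = (1, 0), A = (0, 1).
1. Y lies on line SA with SY:YA = 3:(-2) ⇒ Y = (-2, 3)
through S parallel to RA: direction (0, 1); meets RY at D = (1, -3/2)
D = R + t·(Y−R) with t = -1/2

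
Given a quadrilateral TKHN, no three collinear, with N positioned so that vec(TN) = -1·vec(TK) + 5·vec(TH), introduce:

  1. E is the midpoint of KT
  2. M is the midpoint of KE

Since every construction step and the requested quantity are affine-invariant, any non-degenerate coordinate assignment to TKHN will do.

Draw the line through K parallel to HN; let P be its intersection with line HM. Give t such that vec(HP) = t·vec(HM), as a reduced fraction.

Work in coordinates with T = (0, 0), K = (1, 0), H = (0, 1), N = (-1, 5).
1. E is the midpoint of KT ⇒ E = (1/2, 0)
2. M is the midpoint of KE ⇒ M = (3/4, 0)
through K parallel to HN: direction (-1, 4); meets HM at P = (9/8, -1/2)
P = H + t·(M−H) with t = 3/2

t = 3/2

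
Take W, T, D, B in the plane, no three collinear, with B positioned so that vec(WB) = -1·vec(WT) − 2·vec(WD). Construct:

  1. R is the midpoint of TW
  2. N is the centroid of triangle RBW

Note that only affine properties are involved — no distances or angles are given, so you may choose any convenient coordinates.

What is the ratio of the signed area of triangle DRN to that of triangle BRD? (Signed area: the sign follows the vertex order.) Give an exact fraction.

Work in coordinates with W = (0, 0), T = (1, 0), D = (0, 1), B = (-1, -2).
1. R is the midpoint of TW ⇒ R = (1/2, 0)
2. N is the centroid of triangle RBW ⇒ N = (-1/6, -2/3)
2·[DRN] = -1, 2·[BRD] = 5/2
[DRN]:[BRD] = -1:5/2 = -2/5

[DRN]:[BRD] = -2/5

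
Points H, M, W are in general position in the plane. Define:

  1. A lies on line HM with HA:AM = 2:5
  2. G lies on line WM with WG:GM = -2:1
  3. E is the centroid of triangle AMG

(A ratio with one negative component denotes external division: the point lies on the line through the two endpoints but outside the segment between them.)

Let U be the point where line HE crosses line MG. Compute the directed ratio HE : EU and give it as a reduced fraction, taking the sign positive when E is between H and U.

HE:EU = 16/5

Set H = (0, 0), M = (1, 0), W = (0, 1); any affine frame gives the same invariant.
1. A lies on line HM with HA:AM = 2:5 ⇒ A = (2/7, 0)
2. G lies on line WM with WG:GM = -2:1 ⇒ G = (2, -1)
3. E is the centroid of triangle AMG ⇒ E = (23/21, -1/3)
line HE meets MG at U = (23/16, -7/16)
E = H + t·(U−H) with t = 16/21, so HE:EU = 16/21:5/21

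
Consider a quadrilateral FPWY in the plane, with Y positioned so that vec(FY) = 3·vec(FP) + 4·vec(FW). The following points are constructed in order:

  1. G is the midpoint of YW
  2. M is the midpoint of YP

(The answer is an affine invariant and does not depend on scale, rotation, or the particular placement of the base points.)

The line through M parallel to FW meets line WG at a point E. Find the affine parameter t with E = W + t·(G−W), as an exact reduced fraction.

Assign F = (0, 0), P = (1, 0), W = (0, 1), Y = (3, 4) — the answer is frame-independent, so this choice is without loss of generality.
1. G is the midpoint of YW ⇒ G = (3/2, 5/2)
2. M is the midpoint of YP ⇒ M = (2, 2)
through M parallel to FW: direction (0, 1); meets WG at E = (2, 3)
E = W + t·(G−W) with t = 4/3

t = 4/3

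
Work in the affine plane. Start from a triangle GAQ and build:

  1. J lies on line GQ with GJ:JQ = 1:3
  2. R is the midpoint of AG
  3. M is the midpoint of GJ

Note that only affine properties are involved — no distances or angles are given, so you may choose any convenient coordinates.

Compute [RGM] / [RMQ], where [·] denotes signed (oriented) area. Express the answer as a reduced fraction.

Assign G = (0, 0), A = (1, 0), Q = (0, 1) — the answer is frame-independent, so this choice is without loss of generality.
1. J lies on line GQ with GJ:JQ = 1:3 ⇒ J = (0, 1/4)
2. R is the midpoint of AG ⇒ R = (1/2, 0)
3. M is the midpoint of GJ ⇒ M = (0, 1/8)
2·[RGM] = -1/16, 2·[RMQ] = -7/16
[RGM]:[RMQ] = -1/16:-7/16 = 1/7

[RGM]:[RMQ] = 1/7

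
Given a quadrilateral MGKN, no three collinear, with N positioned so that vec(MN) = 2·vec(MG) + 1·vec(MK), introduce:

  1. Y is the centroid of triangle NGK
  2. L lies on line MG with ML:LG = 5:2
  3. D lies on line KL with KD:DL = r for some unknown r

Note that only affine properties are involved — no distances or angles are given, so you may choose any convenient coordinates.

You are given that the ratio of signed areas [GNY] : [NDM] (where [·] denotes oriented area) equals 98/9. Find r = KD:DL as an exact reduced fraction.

r = 5/2

Set M = (0, 0), G = (1, 0), K = (0, 1), N = (2, 1); any affine frame gives the same invariant.
1. Y is the centroid of triangle NGK ⇒ Y = (1, 2/3)
2. L lies on line MG with ML:LG = 5:2 ⇒ L = (5/7, 0)
3. With KD:DL = r, write λ = r/(r+1) so D = K + λ·(L−K); D is affine-linear in λ
Every point depending on D is an affine combination of D and λ-independent points, so each such coordinate is linear in λ; the λ² term in each signed area is a multiple of (L−K)×(L−K) = 0, so 2·[GNY] and 2·[NDM] are each linear in λ. Evaluating at λ=0 and λ=1:
  2·[GNY] = 2/3,   2·[NDM] = -19/7·λ + 2
So [GNY]:[NDM] = (2/3) / (-19/7·λ + 2). Setting this equal to 98/9:
  2/3 = 98/9·(-19/7·λ + 2)  ⇒  λ = 5/7
Then r = λ/(1−λ) = (5/7)/(2/7) = 5/2. Check: with r = 5/2, D = (25/49, 2/7) and [GNY]:[NDM] = 98/9 as required.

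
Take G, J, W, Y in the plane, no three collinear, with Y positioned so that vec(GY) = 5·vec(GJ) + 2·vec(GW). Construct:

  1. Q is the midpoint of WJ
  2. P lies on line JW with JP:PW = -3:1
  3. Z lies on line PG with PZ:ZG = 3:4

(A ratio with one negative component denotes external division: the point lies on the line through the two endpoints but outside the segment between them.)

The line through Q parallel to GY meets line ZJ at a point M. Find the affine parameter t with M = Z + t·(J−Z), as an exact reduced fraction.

Set G = (0, 0), J = (1, 0), W = (0, 1), Y = (5, 2); any affine frame gives the same invariant.
1. Q is the midpoint of WJ ⇒ Q = (1/2, 1/2)
2. P lies on line JW with JP:PW = -3:1 ⇒ P = (-1/2, 3/2)
3. Z lies on line PG with PZ:ZG = 3:4 ⇒ Z = (-2/7, 6/7)
through Q parallel to GY: direction (5, 2); meets ZJ at M = (11/32, 7/16)
M = Z + t·(J−Z) with t = 47/96

t = 47/96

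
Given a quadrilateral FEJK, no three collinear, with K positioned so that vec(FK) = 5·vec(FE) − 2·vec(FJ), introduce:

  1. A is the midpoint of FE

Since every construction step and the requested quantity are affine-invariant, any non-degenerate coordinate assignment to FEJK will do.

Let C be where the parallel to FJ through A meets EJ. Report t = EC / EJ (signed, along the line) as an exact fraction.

t = 1/2

Set F = (0, 0), E = (1, 0), J = (0, 1), K = (5, -2); any affine frame gives the same invariant.
1. A is the midpoint of FE ⇒ A = (1/2, 0)
through A parallel to FJ: direction (0, 1); meets EJ at C = (1/2, 1/2)
C = E + t·(J−E) with t = 1/2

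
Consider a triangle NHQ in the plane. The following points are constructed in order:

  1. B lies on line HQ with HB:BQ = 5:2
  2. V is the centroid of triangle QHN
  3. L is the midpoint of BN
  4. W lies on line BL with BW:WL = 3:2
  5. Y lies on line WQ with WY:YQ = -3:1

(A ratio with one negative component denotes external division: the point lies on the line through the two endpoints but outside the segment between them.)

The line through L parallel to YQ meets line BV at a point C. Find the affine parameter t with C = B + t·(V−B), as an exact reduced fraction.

t = 30/11

Choose coordinates N = (0, 0), H = (1, 0), Q = (0, 1).
1. B lies on line HQ with HB:BQ = 5:2 ⇒ B = (2/7, 5/7)
2. V is the centroid of triangle QHN ⇒ V = (1/3, 1/3)
3. L is the midpoint of BN ⇒ L = (1/7, 5/14)
4. W lies on line BL with BW:WL = 3:2 ⇒ W = (1/5, 1/2)
5. Y lies on line WQ with WY:YQ = -3:1 ⇒ Y = (-1/10, 5/4)
through L parallel to YQ: direction (1/10, -1/4); meets BV at C = (32/77, -25/77)
C = B + t·(V−B) with t = 30/11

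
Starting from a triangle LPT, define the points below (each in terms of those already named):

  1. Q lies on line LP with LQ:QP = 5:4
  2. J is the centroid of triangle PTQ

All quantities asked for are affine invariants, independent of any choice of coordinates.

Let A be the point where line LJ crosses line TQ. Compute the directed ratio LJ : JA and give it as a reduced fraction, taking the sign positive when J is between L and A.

LJ:JA = -19/4

Assign L = (0, 0), P = (1, 0), T = (0, 1) — the answer is frame-independent, so this choice is without loss of generality.
1. Q lies on line LP with LQ:QP = 5:4 ⇒ Q = (5/9, 0)
2. J is the centroid of triangle PTQ ⇒ J = (14/27, 1/3)
line LJ meets TQ at A = (70/171, 5/19)
J = L + t·(A−L) with t = 19/15, so LJ:JA = 19/15:-4/15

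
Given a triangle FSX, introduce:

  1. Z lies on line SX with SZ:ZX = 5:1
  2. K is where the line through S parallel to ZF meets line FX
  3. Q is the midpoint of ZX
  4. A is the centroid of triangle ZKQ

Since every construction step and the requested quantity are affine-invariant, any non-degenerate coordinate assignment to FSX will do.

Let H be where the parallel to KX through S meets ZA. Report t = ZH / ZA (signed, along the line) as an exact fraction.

Choose coordinates F = (0, 0), S = (1, 0), X = (0, 1).
1. Z lies on line SX with SZ:ZX = 5:1 ⇒ Z = (1/6, 5/6)
2. K is where the line through S parallel to ZF meets line FX ⇒ K = (0, -5)
3. Q is the midpoint of ZX ⇒ Q = (1/12, 11/12)
4. A is the centroid of triangle ZKQ ⇒ A = (1/12, -13/12)
through S parallel to KX: direction (0, 6); meets ZA at H = (1, 20)
H = Z + t·(A−Z) with t = -10

t = -10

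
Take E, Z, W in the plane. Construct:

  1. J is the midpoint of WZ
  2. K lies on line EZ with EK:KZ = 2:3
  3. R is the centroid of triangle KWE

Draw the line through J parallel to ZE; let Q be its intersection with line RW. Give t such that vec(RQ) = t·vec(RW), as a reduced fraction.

Assign E = (0, 0), Z = (1, 0), W = (0, 1) — the answer is frame-independent, so this choice is without loss of generality.
1. J is the midpoint of WZ ⇒ J = (1/2, 1/2)
2. K lies on line EZ with EK:KZ = 2:3 ⇒ K = (2/5, 0)
3. R is the centroid of triangle KWE ⇒ R = (2/15, 1/3)
through J parallel to ZE: direction (-1, 0); meets RW at Q = (1/10, 1/2)
Q = R + t·(W−R) with t = 1/4

t = 1/4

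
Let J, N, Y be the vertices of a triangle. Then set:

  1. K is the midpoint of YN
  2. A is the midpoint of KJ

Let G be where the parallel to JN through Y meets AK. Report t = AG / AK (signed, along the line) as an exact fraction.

Choose coordinates J = (0, 0), N = (1, 0), Y = (0, 1).
1. K is the midpoint of YN ⇒ K = (1/2, 1/2)
2. A is the midpoint of KJ ⇒ A = (1/4, 1/4)
through Y parallel to JN: direction (1, 0); meets AK at G = (1, 1)
G = A + t·(K−A) with t = 3

t = 3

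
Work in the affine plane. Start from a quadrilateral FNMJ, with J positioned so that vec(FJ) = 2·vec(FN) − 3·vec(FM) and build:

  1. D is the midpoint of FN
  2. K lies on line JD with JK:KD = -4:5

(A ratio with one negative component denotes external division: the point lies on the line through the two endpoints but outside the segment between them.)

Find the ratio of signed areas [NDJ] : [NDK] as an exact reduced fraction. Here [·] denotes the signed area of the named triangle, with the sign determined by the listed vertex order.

[NDJ]:[NDK] = 1/5

Set F = (0, 0), N = (1, 0), M = (0, 1), J = (2, -3); any affine frame gives the same invariant.
1. D is the midpoint of FN ⇒ D = (1/2, 0)
2. K lies on line JD with JK:KD = -4:5 ⇒ K = (8, -15)
2·[NDJ] = 3/2, 2·[NDK] = 15/2
[NDJ]:[NDK] = 3/2:15/2 = 1/5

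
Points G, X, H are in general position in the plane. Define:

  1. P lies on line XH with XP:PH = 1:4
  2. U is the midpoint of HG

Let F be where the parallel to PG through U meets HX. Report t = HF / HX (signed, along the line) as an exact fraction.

Work in coordinates with G = (0, 0), X = (1, 0), H = (0, 1).
1. P lies on line XH with XP:PH = 1:4 ⇒ P = (4/5, 1/5)
2. U is the midpoint of HG ⇒ U = (0, 1/2)
through U parallel to PG: direction (-4/5, -1/5); meets HX at F = (2/5, 3/5)
F = H + t·(X−H) with t = 2/5

t = 2/5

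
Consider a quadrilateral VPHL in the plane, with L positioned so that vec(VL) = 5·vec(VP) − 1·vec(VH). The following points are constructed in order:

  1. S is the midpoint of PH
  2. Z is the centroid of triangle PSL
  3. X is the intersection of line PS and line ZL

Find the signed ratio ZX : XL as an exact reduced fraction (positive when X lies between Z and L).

Choose coordinates V = (0, 0), P = (1, 0), H = (0, 1), L = (5, -1).
1. S is the midpoint of PH ⇒ S = (1/2, 1/2)
2. Z is the centroid of triangle PSL ⇒ Z = (13/6, -1/6)
3. X is the intersection of line PS and line ZL ⇒ X = (3/4, 1/4)
X = Z + t·(L−Z) with t = -1/2, so ZX:XL = t:(1−t) = -1/2:3/2

ZX:XL = -1/3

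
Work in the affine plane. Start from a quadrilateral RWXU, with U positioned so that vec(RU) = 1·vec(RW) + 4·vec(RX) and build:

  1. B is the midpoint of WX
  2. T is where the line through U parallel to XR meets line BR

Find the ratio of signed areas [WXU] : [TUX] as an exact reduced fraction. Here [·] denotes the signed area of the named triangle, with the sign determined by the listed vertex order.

Set R = (0, 0), W = (1, 0), X = (0, 1), U = (1, 4); any affine frame gives the same invariant.
1. B is the midpoint of WX ⇒ B = (1/2, 1/2)
2. T is where the line through U parallel to XR meets line BR ⇒ T = (1, 1)
2·[WXU] = -4, 2·[TUX] = 3
[WXU]:[TUX] = -4:3 = -4/3

[WXU]:[TUX] = -4/3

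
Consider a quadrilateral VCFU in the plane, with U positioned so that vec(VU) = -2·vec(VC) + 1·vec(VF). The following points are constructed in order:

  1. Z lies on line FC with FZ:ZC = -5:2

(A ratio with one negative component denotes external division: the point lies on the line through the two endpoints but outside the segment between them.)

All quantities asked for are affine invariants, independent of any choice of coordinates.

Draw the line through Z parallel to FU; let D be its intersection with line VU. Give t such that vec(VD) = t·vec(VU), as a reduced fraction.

t = -2/3

Choose coordinates V = (0, 0), C = (1, 0), F = (0, 1), U = (-2, 1).
1. Z lies on line FC with FZ:ZC = -5:2 ⇒ Z = (5/3, -2/3)
through Z parallel to FU: direction (-2, 0); meets VU at D = (4/3, -2/3)
D = V + t·(U−V) with t = -2/3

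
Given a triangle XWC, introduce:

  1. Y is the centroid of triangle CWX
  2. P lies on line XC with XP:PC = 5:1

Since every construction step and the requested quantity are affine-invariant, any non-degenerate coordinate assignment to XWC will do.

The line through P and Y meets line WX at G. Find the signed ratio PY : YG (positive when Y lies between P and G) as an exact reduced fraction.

Choose coordinates X = (0, 0), W = (1, 0), C = (0, 1).
1. Y is the centroid of triangle CWX ⇒ Y = (1/3, 1/3)
2. P lies on line XC with XP:PC = 5:1 ⇒ P = (0, 5/6)
line PY meets WX at G = (5/9, 0)
Y = P + t·(G−P) with t = 3/5, so PY:YG = 3/5:2/5

PY:YG = 3/2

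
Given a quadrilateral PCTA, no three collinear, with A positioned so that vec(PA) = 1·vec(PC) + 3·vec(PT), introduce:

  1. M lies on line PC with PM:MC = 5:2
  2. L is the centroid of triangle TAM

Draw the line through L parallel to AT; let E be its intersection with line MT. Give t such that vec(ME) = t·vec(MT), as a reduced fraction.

Choose coordinates P = (0, 0), C = (1, 0), T = (0, 1), A = (1, 3).
1. M lies on line PC with PM:MC = 5:2 ⇒ M = (5/7, 0)
2. L is the centroid of triangle TAM ⇒ L = (4/7, 4/3)
through L parallel to AT: direction (-1, -2); meets MT at E = (5/21, 2/3)
E = M + t·(T−M) with t = 2/3

t = 2/3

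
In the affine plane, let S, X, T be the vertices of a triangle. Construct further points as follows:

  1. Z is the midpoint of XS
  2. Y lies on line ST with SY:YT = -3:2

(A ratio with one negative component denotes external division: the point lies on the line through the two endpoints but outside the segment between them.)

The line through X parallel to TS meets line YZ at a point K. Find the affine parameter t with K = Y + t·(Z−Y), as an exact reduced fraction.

Work in coordinates with S = (0, 0), X = (1, 0), T = (0, 1).
1. Z is the midpoint of XS ⇒ Z = (1/2, 0)
2. Y lies on line ST with SY:YT = -3:2 ⇒ Y = (0, 3)
through X parallel to TS: direction (0, -1); meets YZ at K = (1, -3)
K = Y + t·(Z−Y) with t = 2

t = 2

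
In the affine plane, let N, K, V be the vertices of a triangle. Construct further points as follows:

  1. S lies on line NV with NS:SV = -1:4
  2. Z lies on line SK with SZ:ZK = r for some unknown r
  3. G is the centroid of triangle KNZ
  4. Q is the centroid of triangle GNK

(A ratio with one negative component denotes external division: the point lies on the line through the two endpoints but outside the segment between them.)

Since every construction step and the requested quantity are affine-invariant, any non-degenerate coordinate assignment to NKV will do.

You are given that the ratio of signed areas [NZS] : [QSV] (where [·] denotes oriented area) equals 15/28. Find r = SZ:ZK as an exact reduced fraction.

Choose coordinates N = (0, 0), K = (1, 0), V = (0, 1).
1. S lies on line NV with NS:SV = -1:4 ⇒ S = (0, -1/3)
2. With SZ:ZK = r, write λ = r/(r+1) so Z = S + λ·(K−S); Z is affine-linear in λ
3. G is the centroid of triangle KNZ ⇒ G is an affine combination of earlier points and hence also affine-linear in λ
4. Q is the centroid of triangle GNK ⇒ Q is an affine combination of earlier points and hence also affine-linear in λ
Every point depending on Z is an affine combination of Z and λ-independent points, so each such coordinate is linear in λ; the λ² term in each signed area is a multiple of (K−S)×(K−S) = 0, so 2·[NZS] and 2·[QSV] are each linear in λ. Evaluating at λ=0 and λ=1:
  2·[NZS] = -1/3·λ,   2·[QSV] = -4/27·λ − 16/27
So [NZS]:[QSV] = (-1/3·λ) / (-4/27·λ − 16/27). Setting this equal to 15/28:
  -1/3·λ = 15/28·(-4/27·λ − 16/27)  ⇒  λ = 5/4
Then r = λ/(1−λ) = (5/4)/(-1/4) = -5. Check: with r = -5, Z = (5/4, 1/12) and [NZS]:[QSV] = 15/28 as required.

r = -5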